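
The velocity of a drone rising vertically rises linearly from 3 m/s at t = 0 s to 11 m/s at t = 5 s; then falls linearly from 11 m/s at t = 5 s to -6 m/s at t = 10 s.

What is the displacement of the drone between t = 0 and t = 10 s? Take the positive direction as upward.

Displacement is the signed area under the v-t curve.
0–5 s: ½(3 + 11)(5) = 35 m
5–10 s: ½(11 + -6)(5) = 12.5 m
Net displacement = 47.5 m

47.5 m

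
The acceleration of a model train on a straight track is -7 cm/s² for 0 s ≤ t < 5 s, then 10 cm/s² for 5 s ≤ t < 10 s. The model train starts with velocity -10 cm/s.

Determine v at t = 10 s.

5 cm/s

Δv equals the area under the a-t graph; then v = v₀ + Δv.
0–5 s: -7 × 5 = -35 cm/s
5–10 s: 10 × 5 = 50 cm/s
Δv = 15 cm/s, so v(10) = -10 + (15) = 5 cm/s.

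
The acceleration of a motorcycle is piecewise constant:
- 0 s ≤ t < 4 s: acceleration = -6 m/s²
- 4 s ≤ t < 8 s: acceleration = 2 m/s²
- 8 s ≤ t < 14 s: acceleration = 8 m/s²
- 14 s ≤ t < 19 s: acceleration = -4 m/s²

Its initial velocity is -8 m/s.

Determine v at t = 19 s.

Δv equals the area under the a-t graph; then v = v₀ + Δv.
0–4 s: -6 × 4 = -24 m/s
4–8 s: 2 × 4 = 8 m/s
8–14 s: 8 × 6 = 48 m/s
14–19 s: -4 × 5 = -20 m/s
Δv = 12 m/s, so v(19) = -8 + (12) = 4 m/s.

4 m/s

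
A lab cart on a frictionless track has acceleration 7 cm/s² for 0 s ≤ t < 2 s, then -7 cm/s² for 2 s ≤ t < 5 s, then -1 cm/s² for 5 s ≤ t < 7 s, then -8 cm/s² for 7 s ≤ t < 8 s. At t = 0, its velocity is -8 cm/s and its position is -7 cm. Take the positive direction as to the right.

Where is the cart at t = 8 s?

-75.5 cm

On each constant-a segment, Δv = aΔt and Δx = v₀Δt + ½aΔt²; chain segment to segment.
0–2 s: v starts -8 cm/s; Δx = -8·2 + ½·7·2² = -2 cm; v ends 6 cm/s.
2–5 s: v starts 6 cm/s; Δx = 6·3 + ½·-7·3² = -13.5 cm; v ends -15 cm/s.
5–7 s: v starts -15 cm/s; Δx = -15·2 + ½·-1·2² = -32 cm; v ends -17 cm/s.
7–8 s: v starts -17 cm/s; Δx = -17·1 + ½·-8·1² = -21 cm; v ends -25 cm/s.
x(8) = -7 + Σ Δx = -75.5 cm.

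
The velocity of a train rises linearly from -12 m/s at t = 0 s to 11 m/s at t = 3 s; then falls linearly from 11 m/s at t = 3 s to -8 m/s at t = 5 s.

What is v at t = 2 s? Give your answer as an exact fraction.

10/3 m/s

On 0–3 s the graph is linear from -12 to 11 m/s: v(2) = -12 + (11 − -12)·(2 − 0)/(3 − 0) = 10/3 m/s.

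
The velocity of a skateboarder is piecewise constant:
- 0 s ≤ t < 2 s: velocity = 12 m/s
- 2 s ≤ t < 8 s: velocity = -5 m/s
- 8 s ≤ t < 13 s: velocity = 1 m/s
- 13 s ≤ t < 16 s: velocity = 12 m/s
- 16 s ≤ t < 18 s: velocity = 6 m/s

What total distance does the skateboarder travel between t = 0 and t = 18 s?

107 m

Total distance travelled is ∫|v| dt — sum the magnitudes of each area piece.
0–2 s: |12| × 2 = 24 m
2–8 s: |-5| × 6 = 30 m
8–13 s: |1| × 5 = 5 m
13–16 s: |12| × 3 = 36 m
16–18 s: |6| × 2 = 12 m
Total distance = 107 m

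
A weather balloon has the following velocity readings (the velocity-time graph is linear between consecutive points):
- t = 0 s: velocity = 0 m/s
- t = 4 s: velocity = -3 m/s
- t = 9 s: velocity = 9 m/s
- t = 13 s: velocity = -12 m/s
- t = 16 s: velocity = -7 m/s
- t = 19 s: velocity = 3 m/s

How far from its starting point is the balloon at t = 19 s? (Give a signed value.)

Net displacement equals the area under the velocity-time graph (areas below the axis count negative).
0–4 s: ½(0 + -3)(4) = -6 m
4–9 s: ½(-3 + 9)(5) = 15 m
9–13 s: ½(9 + -12)(4) = -6 m
13–16 s: ½(-12 + -7)(3) = -28.5 m
16–19 s: ½(-7 + 3)(3) = -6 m
Net displacement = -31.5 m

-31.5 m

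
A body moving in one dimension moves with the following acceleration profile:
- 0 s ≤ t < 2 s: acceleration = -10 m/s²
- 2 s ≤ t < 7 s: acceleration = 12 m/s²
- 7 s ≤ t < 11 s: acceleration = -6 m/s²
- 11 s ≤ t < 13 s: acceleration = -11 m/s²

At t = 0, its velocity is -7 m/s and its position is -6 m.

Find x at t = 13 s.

55 m

On each constant-a segment, Δv = aΔt and Δx = v₀Δt + ½aΔt²; chain segment to segment.
0–2 s: v starts -7 m/s; Δx = -7·2 + ½·-10·2² = -34 m; v ends -27 m/s.
2–7 s: v starts -27 m/s; Δx = -27·5 + ½·12·5² = 15 m; v ends 33 m/s.
7–11 s: v starts 33 m/s; Δx = 33·4 + ½·-6·4² = 84 m; v ends 9 m/s.
11–13 s: v starts 9 m/s; Δx = 9·2 + ½·-11·2² = -4 m; v ends -13 m/s.
x(13) = -6 + Σ Δx = 55 m.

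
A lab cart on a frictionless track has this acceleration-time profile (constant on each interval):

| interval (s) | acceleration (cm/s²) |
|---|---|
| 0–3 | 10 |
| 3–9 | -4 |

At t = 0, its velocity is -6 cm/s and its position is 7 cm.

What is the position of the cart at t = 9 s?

106 cm

On each constant-a segment, Δv = aΔt and Δx = v₀Δt + ½aΔt²; chain segment to segment.
0–3 s: v starts -6 cm/s; Δx = -6·3 + ½·10·3² = 27 cm; v ends 24 cm/s.
3–9 s: v starts 24 cm/s; Δx = 24·6 + ½·-4·6² = 72 cm; v ends 0 cm/s.
x(9) = 7 + Σ Δx = 106 cm.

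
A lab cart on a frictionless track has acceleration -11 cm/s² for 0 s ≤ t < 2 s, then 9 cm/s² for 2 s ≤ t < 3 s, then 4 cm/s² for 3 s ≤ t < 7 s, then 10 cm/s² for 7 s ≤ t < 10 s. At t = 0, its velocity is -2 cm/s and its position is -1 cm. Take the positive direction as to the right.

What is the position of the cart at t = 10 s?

On each constant-a segment, Δv = aΔt and Δx = v₀Δt + ½aΔt²; chain segment to segment.
0–2 s: v starts -2 cm/s; Δx = -2·2 + ½·-11·2² = -26 cm; v ends -24 cm/s.
2–3 s: v starts -24 cm/s; Δx = -24·1 + ½·9·1² = -19.5 cm; v ends -15 cm/s.
3–7 s: v starts -15 cm/s; Δx = -15·4 + ½·4·4² = -28 cm; v ends 1 cm/s.
7–10 s: v starts 1 cm/s; Δx = 1·3 + ½·10·3² = 48 cm; v ends 31 cm/s.
x(10) = -1 + Σ Δx = -26.5 cm.

-26.5 cm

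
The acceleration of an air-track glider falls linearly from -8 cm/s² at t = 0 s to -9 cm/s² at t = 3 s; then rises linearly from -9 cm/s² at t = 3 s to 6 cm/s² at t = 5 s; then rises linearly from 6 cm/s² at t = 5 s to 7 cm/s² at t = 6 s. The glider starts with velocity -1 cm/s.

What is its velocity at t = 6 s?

Δv equals the area under the a-t graph; then v = v₀ + Δv.
0–3 s: ½(-8 + -9)(3) = -25.5 cm/s
3–5 s: ½(-9 + 6)(2) = -3 cm/s
5–6 s: ½(6 + 7)(1) = 6.5 cm/s
Δv = -22 cm/s, so v(6) = -1 + (-22) = -23 cm/s.

-23 cm/s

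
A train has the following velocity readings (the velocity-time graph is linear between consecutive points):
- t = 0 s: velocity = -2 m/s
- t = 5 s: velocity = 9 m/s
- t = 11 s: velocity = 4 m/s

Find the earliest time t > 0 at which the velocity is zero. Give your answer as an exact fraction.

v changes sign on 0–5 s (from -2 to 9); the graph is linear there, so v = 0 at t = 0 + (2)·(5 − 0)/(9 − -2) = 10/11 s.

t = 10/11 s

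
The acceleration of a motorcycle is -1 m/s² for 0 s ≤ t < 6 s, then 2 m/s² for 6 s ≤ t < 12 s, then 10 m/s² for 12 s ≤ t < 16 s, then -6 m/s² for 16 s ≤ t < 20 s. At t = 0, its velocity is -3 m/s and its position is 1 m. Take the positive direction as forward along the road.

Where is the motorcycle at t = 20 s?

On each constant-a segment, Δv = aΔt and Δx = v₀Δt + ½aΔt²; chain segment to segment.
0–6 s: v starts -3 m/s; Δx = -3·6 + ½·-1·6² = -36 m; v ends -9 m/s.
6–12 s: v starts -9 m/s; Δx = -9·6 + ½·2·6² = -18 m; v ends 3 m/s.
12–16 s: v starts 3 m/s; Δx = 3·4 + ½·10·4² = 92 m; v ends 43 m/s.
16–20 s: v starts 43 m/s; Δx = 43·4 + ½·-6·4² = 124 m; v ends 19 m/s.
x(20) = 1 + Σ Δx = 163 m.

163 m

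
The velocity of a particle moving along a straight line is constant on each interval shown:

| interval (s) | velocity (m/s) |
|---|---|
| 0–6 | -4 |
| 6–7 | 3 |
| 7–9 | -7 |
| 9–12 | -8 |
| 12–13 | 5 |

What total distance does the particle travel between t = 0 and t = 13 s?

70 m

Total distance travelled is ∫|v| dt — sum the magnitudes of each area piece.
0–6 s: |-4| × 6 = 24 m
6–7 s: |3| × 1 = 3 m
7–9 s: |-7| × 2 = 14 m
9–12 s: |-8| × 3 = 24 m
12–13 s: |5| × 1 = 5 m
Total distance = 70 m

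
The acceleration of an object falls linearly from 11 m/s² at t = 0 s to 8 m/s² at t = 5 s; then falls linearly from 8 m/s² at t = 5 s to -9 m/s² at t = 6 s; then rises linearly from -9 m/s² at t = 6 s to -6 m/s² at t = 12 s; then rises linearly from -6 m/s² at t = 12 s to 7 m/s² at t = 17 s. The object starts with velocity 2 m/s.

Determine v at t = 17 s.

Δv equals the area under the a-t graph; then v = v₀ + Δv.
0–5 s: ½(11 + 8)(5) = 47.5 m/s
5–6 s: ½(8 + -9)(1) = -0.5 m/s
6–12 s: ½(-9 + -6)(6) = -45 m/s
12–17 s: ½(-6 + 7)(5) = 2.5 m/s
Δv = 4.5 m/s, so v(17) = 2 + (4.5) = 6.5 m/s.

6.5 m/s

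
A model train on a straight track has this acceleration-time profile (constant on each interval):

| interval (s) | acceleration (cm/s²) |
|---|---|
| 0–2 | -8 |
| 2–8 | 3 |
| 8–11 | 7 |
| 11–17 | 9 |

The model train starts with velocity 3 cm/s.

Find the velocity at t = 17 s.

80 cm/s

Δv equals the area under the a-t graph; then v = v₀ + Δv.
0–2 s: -8 × 2 = -16 cm/s
2–8 s: 3 × 6 = 18 cm/s
8–11 s: 7 × 3 = 21 cm/s
11–17 s: 9 × 6 = 54 cm/s
Δv = 77 cm/s, so v(17) = 3 + (77) = 80 cm/s.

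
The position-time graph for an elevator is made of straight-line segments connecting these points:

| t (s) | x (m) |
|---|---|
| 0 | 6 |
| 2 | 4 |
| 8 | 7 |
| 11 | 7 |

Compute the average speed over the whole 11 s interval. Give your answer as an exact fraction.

Average speed = (total path length)/(elapsed time); on a piecewise-linear x-t graph the path length is Σ|Δx|.
0–2 s: |Δx| = |4 − 6| = 2 m
2–8 s: |Δx| = |7 − 4| = 3 m
8–11 s: |Δx| = |7 − 7| = 0 m
Total path = 5 m; average speed = 5/11 = 5/11 m/s.

5/11 m/s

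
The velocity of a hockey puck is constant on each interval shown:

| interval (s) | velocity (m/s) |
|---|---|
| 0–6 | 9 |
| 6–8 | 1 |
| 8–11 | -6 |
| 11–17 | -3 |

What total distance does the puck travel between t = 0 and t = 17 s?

Distance (not displacement) is the total path length: add the absolute areas under v-t.
0–6 s: |9| × 6 = 54 m
6–8 s: |1| × 2 = 2 m
8–11 s: |-6| × 3 = 18 m
11–17 s: |-3| × 6 = 18 m
Total distance = 92 m

92 m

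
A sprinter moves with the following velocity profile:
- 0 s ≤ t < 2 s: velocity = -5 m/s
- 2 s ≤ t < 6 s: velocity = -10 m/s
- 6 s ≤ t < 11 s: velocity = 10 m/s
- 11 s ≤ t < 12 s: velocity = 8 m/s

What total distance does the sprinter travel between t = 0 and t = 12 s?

108 m

Total distance travelled is ∫|v| dt — sum the magnitudes of each area piece.
0–2 s: |-5| × 2 = 10 m
2–6 s: |-10| × 4 = 40 m
6–11 s: |10| × 5 = 50 m
11–12 s: |8| × 1 = 8 m
Total distance = 108 m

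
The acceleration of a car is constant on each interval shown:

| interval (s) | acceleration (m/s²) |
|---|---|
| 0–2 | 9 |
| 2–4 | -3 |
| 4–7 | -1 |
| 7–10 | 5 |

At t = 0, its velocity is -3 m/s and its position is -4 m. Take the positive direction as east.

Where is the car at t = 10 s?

95 m

On each constant-a segment, Δv = aΔt and Δx = v₀Δt + ½aΔt²; chain segment to segment.
0–2 s: v starts -3 m/s; Δx = -3·2 + ½·9·2² = 12 m; v ends 15 m/s.
2–4 s: v starts 15 m/s; Δx = 15·2 + ½·-3·2² = 24 m; v ends 9 m/s.
4–7 s: v starts 9 m/s; Δx = 9·3 + ½·-1·3² = 22.5 m; v ends 6 m/s.
7–10 s: v starts 6 m/s; Δx = 6·3 + ½·5·3² = 40.5 m; v ends 21 m/s.
x(10) = -4 + Σ Δx = 95 m.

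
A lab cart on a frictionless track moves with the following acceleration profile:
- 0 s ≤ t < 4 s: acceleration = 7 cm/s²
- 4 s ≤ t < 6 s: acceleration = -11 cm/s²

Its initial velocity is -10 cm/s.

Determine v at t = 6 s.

-4 cm/s

Δv equals the area under the a-t graph; then v = v₀ + Δv.
0–4 s: 7 × 4 = 28 cm/s
4–6 s: -11 × 2 = -22 cm/s
Δv = 6 cm/s, so v(6) = -10 + (6) = -4 cm/s.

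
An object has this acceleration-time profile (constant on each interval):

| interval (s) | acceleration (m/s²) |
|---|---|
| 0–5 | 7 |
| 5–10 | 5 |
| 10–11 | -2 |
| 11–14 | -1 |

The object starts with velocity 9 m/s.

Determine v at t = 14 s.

64 m/s

Δv equals the area under the a-t graph; then v = v₀ + Δv.
0–5 s: 7 × 5 = 35 m/s
5–10 s: 5 × 5 = 25 m/s
10–11 s: -2 × 1 = -2 m/s
11–14 s: -1 × 3 = -3 m/s
Δv = 55 m/s, so v(14) = 9 + (55) = 64 m/s.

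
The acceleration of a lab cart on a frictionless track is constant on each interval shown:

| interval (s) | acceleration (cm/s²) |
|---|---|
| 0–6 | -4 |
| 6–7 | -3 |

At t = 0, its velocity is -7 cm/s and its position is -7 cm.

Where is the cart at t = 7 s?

On each constant-a segment, Δv = aΔt and Δx = v₀Δt + ½aΔt²; chain segment to segment.
0–6 s: v starts -7 cm/s; Δx = -7·6 + ½·-4·6² = -114 cm; v ends -31 cm/s.
6–7 s: v starts -31 cm/s; Δx = -31·1 + ½·-3·1² = -32.5 cm; v ends -34 cm/s.
x(7) = -7 + Σ Δx = -153.5 cm.

-153.5 cm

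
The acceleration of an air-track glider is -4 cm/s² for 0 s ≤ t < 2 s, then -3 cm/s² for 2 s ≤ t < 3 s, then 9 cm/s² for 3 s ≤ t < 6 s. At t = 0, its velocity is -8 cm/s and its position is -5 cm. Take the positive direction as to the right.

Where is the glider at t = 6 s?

On each constant-a segment, Δv = aΔt and Δx = v₀Δt + ½aΔt²; chain segment to segment.
0–2 s: v starts -8 cm/s; Δx = -8·2 + ½·-4·2² = -24 cm; v ends -16 cm/s.
2–3 s: v starts -16 cm/s; Δx = -16·1 + ½·-3·1² = -17.5 cm; v ends -19 cm/s.
3–6 s: v starts -19 cm/s; Δx = -19·3 + ½·9·3² = -16.5 cm; v ends 8 cm/s.
x(6) = -5 + Σ Δx = -63 cm.

-63 cm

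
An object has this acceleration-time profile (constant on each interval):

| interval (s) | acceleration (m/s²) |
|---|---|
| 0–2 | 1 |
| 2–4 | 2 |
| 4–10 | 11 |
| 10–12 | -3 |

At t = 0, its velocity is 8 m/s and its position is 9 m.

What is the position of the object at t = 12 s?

487 m

On each constant-a segment, Δv = aΔt and Δx = v₀Δt + ½aΔt²; chain segment to segment.
0–2 s: v starts 8 m/s; Δx = 8·2 + ½·1·2² = 18 m; v ends 10 m/s.
2–4 s: v starts 10 m/s; Δx = 10·2 + ½·2·2² = 24 m; v ends 14 m/s.
4–10 s: v starts 14 m/s; Δx = 14·6 + ½·11·6² = 282 m; v ends 80 m/s.
10–12 s: v starts 80 m/s; Δx = 80·2 + ½·-3·2² = 154 m; v ends 74 m/s.
x(12) = 9 + Σ Δx = 487 m.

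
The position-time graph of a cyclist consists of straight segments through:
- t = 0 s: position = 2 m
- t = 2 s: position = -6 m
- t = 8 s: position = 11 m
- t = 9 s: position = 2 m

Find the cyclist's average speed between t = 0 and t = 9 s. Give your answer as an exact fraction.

Average speed = (total path length)/(elapsed time); on a piecewise-linear x-t graph the path length is Σ|Δx|.
0–2 s: |Δx| = |-6 − 2| = 8 m
2–8 s: |Δx| = |11 − -6| = 17 m
8–9 s: |Δx| = |2 − 11| = 9 m
Total path = 34 m; average speed = 34/9 = 34/9 m/s.

34/9 m/s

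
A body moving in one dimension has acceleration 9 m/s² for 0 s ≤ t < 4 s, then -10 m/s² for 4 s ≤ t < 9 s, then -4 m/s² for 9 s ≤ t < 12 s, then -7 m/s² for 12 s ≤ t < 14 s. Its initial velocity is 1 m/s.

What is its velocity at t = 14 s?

-39 m/s

Δv equals the area under the a-t graph; then v = v₀ + Δv.
0–4 s: 9 × 4 = 36 m/s
4–9 s: -10 × 5 = -50 m/s
9–12 s: -4 × 3 = -12 m/s
12–14 s: -7 × 2 = -14 m/s
Δv = -40 m/s, so v(14) = 1 + (-40) = -39 m/s.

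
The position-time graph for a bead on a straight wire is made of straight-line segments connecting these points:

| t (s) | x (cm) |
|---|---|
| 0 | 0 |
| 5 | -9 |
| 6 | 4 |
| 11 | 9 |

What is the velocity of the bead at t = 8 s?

Velocity is the slope of the x-t graph on 6–11 s: (9 − 4)/(11 − 6) = 1 cm/s.

1 cm/s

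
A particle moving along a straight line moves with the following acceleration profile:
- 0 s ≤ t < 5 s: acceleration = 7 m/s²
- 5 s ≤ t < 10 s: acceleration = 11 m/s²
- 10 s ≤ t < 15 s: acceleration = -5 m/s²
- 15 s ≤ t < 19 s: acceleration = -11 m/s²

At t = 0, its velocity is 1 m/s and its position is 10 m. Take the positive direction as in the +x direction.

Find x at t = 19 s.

988.5 m

On each constant-a segment, Δv = aΔt and Δx = v₀Δt + ½aΔt²; chain segment to segment.
0–5 s: v starts 1 m/s; Δx = 1·5 + ½·7·5² = 92.5 m; v ends 36 m/s.
5–10 s: v starts 36 m/s; Δx = 36·5 + ½·11·5² = 317.5 m; v ends 91 m/s.
10–15 s: v starts 91 m/s; Δx = 91·5 + ½·-5·5² = 392.5 m; v ends 66 m/s.
15–19 s: v starts 66 m/s; Δx = 66·4 + ½·-11·4² = 176 m; v ends 22 m/s.
x(19) = 10 + Σ Δx = 988.5 m.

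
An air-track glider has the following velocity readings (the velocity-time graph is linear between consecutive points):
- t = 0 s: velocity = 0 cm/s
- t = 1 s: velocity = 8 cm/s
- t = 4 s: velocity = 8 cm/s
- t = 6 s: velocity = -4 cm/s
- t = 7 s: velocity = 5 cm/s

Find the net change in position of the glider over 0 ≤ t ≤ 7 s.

32.5 cm

Net displacement equals the area under the velocity-time graph (areas below the axis count negative).
0–1 s: ½(0 + 8)(1) = 4 cm
1–4 s: 8 × 3 = 24 cm
4–6 s: ½(8 + -4)(2) = 4 cm
6–7 s: ½(-4 + 5)(1) = 0.5 cm
Net displacement = 32.5 cm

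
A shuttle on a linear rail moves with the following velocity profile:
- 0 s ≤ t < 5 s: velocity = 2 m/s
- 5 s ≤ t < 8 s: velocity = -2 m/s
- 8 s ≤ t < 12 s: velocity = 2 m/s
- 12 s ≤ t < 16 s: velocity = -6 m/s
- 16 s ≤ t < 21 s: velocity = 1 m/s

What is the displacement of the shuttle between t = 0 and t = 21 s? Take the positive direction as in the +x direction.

-7 m

Displacement is the signed area under the v-t curve.
0–5 s: 2 × 5 = 10 m
5–8 s: -2 × 3 = -6 m
8–12 s: 2 × 4 = 8 m
12–16 s: -6 × 4 = -24 m
16–21 s: 1 × 5 = 5 m
Net displacement = -7 m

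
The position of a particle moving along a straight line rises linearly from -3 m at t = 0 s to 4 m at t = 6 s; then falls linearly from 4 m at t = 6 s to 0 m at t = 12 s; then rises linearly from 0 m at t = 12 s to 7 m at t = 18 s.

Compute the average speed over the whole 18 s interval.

Average speed = (total path length)/(elapsed time); on a piecewise-linear x-t graph the path length is Σ|Δx|.
0–6 s: |Δx| = |4 − -3| = 7 m
6–12 s: |Δx| = |0 − 4| = 4 m
12–18 s: |Δx| = |7 − 0| = 7 m
Total path = 18 m; average speed = 18/18 = 1 m/s.

1 m/s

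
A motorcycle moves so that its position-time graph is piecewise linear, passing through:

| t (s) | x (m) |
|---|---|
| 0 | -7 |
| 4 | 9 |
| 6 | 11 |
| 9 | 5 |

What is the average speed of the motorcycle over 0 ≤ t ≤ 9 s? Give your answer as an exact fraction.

Average speed = (total path length)/(elapsed time); on a piecewise-linear x-t graph the path length is Σ|Δx|.
0–4 s: |Δx| = |9 − -7| = 16 m
4–6 s: |Δx| = |11 − 9| = 2 m
6–9 s: |Δx| = |5 − 11| = 6 m
Total path = 24 m; average speed = 24/9 = 8/3 m/s.

8/3 m/s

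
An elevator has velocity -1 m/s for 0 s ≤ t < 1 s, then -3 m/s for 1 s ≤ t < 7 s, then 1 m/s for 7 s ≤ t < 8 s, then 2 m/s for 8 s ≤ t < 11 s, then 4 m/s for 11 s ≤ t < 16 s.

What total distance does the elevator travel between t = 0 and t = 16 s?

Distance (not displacement) is the total path length: add the absolute areas under v-t.
0–1 s: |-1| × 1 = 1 m
1–7 s: |-3| × 6 = 18 m
7–8 s: |1| × 1 = 1 m
8–11 s: |2| × 3 = 6 m
11–16 s: |4| × 5 = 20 m
Total distance = 46 m

46 m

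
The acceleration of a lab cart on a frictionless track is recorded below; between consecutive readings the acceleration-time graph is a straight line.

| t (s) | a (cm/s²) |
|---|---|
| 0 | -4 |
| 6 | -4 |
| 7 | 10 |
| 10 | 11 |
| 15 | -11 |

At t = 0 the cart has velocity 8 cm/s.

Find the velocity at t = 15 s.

Δv equals the area under the a-t graph; then v = v₀ + Δv.
0–6 s: -4 × 6 = -24 cm/s
6–7 s: ½(-4 + 10)(1) = 3 cm/s
7–10 s: ½(10 + 11)(3) = 31.5 cm/s
10–15 s: ½(11 + -11)(5) = 0 cm/s
Δv = 10.5 cm/s, so v(15) = 8 + (10.5) = 18.5 cm/s.

18.5 cm/s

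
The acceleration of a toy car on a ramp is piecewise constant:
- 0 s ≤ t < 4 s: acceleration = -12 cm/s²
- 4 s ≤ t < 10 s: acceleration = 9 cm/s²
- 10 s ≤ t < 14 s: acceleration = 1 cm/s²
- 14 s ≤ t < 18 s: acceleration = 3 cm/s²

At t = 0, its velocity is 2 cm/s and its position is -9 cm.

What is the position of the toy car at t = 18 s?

-99 cm

On each constant-a segment, Δv = aΔt and Δx = v₀Δt + ½aΔt²; chain segment to segment.
0–4 s: v starts 2 cm/s; Δx = 2·4 + ½·-12·4² = -88 cm; v ends -46 cm/s.
4–10 s: v starts -46 cm/s; Δx = -46·6 + ½·9·6² = -114 cm; v ends 8 cm/s.
10–14 s: v starts 8 cm/s; Δx = 8·4 + ½·1·4² = 40 cm; v ends 12 cm/s.
14–18 s: v starts 12 cm/s; Δx = 12·4 + ½·3·4² = 72 cm; v ends 24 cm/s.
x(18) = -9 + Σ Δx = -99 cm.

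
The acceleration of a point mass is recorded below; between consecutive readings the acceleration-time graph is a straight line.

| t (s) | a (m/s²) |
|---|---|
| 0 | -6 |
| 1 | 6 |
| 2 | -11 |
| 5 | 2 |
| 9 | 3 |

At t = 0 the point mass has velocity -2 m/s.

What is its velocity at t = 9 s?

Δv equals the area under the a-t graph; then v = v₀ + Δv.
0–1 s: ½(-6 + 6)(1) = 0 m/s
1–2 s: ½(6 + -11)(1) = -2.5 m/s
2–5 s: ½(-11 + 2)(3) = -13.5 m/s
5–9 s: ½(2 + 3)(4) = 10 m/s
Δv = -6 m/s, so v(9) = -2 + (-6) = -8 m/s.

-8 m/s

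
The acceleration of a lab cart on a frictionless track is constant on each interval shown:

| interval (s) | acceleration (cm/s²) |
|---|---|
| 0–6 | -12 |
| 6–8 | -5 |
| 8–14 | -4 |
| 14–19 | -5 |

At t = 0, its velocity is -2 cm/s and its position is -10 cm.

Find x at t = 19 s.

-1574.5 cm

On each constant-a segment, Δv = aΔt and Δx = v₀Δt + ½aΔt²; chain segment to segment.
0–6 s: v starts -2 cm/s; Δx = -2·6 + ½·-12·6² = -228 cm; v ends -74 cm/s.
6–8 s: v starts -74 cm/s; Δx = -74·2 + ½·-5·2² = -158 cm; v ends -84 cm/s.
8–14 s: v starts -84 cm/s; Δx = -84·6 + ½·-4·6² = -576 cm; v ends -108 cm/s.
14–19 s: v starts -108 cm/s; Δx = -108·5 + ½·-5·5² = -602.5 cm; v ends -133 cm/s.
x(19) = -10 + Σ Δx = -1574.5 cm.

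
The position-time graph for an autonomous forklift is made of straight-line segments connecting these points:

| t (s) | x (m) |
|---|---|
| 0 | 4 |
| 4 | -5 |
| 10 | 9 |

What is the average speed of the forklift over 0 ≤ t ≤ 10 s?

Average speed = (total path length)/(elapsed time); on a piecewise-linear x-t graph the path length is Σ|Δx|.
0–4 s: |Δx| = |-5 − 4| = 9 m
4–10 s: |Δx| = |9 − -5| = 14 m
Total path = 23 m; average speed = 23/10 = 2.3 m/s.

2.3 m/s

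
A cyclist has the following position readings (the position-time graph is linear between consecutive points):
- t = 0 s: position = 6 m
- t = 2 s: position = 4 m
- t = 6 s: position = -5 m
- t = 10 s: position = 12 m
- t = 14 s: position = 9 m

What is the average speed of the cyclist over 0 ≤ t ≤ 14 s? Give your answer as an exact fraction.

31/14 m/s

Average speed = (total path length)/(elapsed time); on a piecewise-linear x-t graph the path length is Σ|Δx|.
0–2 s: |Δx| = |4 − 6| = 2 m
2–6 s: |Δx| = |-5 − 4| = 9 m
6–10 s: |Δx| = |12 − -5| = 17 m
10–14 s: |Δx| = |9 − 12| = 3 m
Total path = 31 m; average speed = 31/14 = 31/14 m/s.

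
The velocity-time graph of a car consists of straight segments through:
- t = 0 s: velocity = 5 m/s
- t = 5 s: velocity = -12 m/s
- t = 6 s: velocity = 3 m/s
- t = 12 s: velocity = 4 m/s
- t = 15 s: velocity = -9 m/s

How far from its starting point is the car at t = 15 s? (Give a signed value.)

-8.5 m

Net displacement equals the area under the velocity-time graph (areas below the axis count negative).
0–5 s: ½(5 + -12)(5) = -17.5 m
5–6 s: ½(-12 + 3)(1) = -4.5 m
6–12 s: ½(3 + 4)(6) = 21 m
12–15 s: ½(4 + -9)(3) = -7.5 m
Net displacement = -8.5 m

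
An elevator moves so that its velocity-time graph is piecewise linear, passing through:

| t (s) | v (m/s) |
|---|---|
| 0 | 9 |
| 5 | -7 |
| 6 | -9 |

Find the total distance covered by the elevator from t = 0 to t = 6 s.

Distance (not displacement) is the total path length: add the absolute areas under v-t.
0–5 s: v = 0 at t = 2.8125 s; triangle areas 12.65625 + 7.65625 = 20.3125 m
5–6 s: |½(-7 + -9)(1)| = 8 m
Total distance = 28.3125 m

28.3125 m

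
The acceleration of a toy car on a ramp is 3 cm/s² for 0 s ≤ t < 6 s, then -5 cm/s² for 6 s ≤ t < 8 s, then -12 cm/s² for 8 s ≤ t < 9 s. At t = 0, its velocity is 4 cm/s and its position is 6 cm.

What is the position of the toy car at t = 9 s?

124 cm

On each constant-a segment, Δv = aΔt and Δx = v₀Δt + ½aΔt²; chain segment to segment.
0–6 s: v starts 4 cm/s; Δx = 4·6 + ½·3·6² = 78 cm; v ends 22 cm/s.
6–8 s: v starts 22 cm/s; Δx = 22·2 + ½·-5·2² = 34 cm; v ends 12 cm/s.
8–9 s: v starts 12 cm/s; Δx = 12·1 + ½·-12·1² = 6 cm; v ends 0 cm/s.
x(9) = 6 + Σ Δx = 124 cm.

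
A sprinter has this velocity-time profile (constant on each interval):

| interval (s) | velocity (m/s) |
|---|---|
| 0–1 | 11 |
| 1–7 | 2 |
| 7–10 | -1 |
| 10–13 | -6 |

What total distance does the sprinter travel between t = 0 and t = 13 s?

44 m

Distance (not displacement) is the total path length: add the absolute areas under v-t.
0–1 s: |11| × 1 = 11 m
1–7 s: |2| × 6 = 12 m
7–10 s: |-1| × 3 = 3 m
10–13 s: |-6| × 3 = 18 m
Total distance = 44 m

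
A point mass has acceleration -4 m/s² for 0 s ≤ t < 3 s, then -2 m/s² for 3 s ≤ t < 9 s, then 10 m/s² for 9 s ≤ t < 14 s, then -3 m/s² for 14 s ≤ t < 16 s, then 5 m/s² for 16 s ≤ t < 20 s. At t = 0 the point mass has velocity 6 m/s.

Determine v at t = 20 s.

Δv equals the area under the a-t graph; then v = v₀ + Δv.
0–3 s: -4 × 3 = -12 m/s
3–9 s: -2 × 6 = -12 m/s
9–14 s: 10 × 5 = 50 m/s
14–16 s: -3 × 2 = -6 m/s
16–20 s: 5 × 4 = 20 m/s
Δv = 40 m/s, so v(20) = 6 + (40) = 46 m/s.

46 m/s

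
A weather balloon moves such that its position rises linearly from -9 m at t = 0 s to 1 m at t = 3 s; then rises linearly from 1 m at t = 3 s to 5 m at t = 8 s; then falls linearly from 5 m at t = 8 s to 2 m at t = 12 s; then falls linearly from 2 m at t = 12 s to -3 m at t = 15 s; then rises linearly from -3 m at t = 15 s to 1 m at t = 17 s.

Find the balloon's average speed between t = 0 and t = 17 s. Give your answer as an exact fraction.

Average speed = (total path length)/(elapsed time); on a piecewise-linear x-t graph the path length is Σ|Δx|.
0–3 s: |Δx| = |1 − -9| = 10 m
3–8 s: |Δx| = |5 − 1| = 4 m
8–12 s: |Δx| = |2 − 5| = 3 m
12–15 s: |Δx| = |-3 − 2| = 5 m
15–17 s: |Δx| = |1 − -3| = 4 m
Total path = 26 m; average speed = 26/17 = 26/17 m/s.

26/17 m/s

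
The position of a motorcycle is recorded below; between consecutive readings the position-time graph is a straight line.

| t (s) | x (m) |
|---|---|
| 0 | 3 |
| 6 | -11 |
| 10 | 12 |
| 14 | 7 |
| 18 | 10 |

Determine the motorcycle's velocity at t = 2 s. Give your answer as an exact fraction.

Velocity is the slope of the x-t graph on 0–6 s: (-11 − 3)/(6 − 0) = -7/3 m/s.

-7/3 m/s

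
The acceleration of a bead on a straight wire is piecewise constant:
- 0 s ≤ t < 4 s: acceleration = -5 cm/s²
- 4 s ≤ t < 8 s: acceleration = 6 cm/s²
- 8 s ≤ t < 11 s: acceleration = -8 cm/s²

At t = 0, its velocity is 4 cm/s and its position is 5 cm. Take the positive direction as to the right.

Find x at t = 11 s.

On each constant-a segment, Δv = aΔt and Δx = v₀Δt + ½aΔt²; chain segment to segment.
0–4 s: v starts 4 cm/s; Δx = 4·4 + ½·-5·4² = -24 cm; v ends -16 cm/s.
4–8 s: v starts -16 cm/s; Δx = -16·4 + ½·6·4² = -16 cm; v ends 8 cm/s.
8–11 s: v starts 8 cm/s; Δx = 8·3 + ½·-8·3² = -12 cm; v ends -16 cm/s.
x(11) = 5 + Σ Δx = -47 cm.

-47 cm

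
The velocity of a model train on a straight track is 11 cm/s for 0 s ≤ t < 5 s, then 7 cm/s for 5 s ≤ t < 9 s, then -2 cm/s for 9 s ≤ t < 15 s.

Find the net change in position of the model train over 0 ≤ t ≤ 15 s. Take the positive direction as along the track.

Displacement is the signed area under the v-t curve.
0–5 s: 11 × 5 = 55 cm
5–9 s: 7 × 4 = 28 cm
9–15 s: -2 × 6 = -12 cm
Net displacement = 71 cm

71 cm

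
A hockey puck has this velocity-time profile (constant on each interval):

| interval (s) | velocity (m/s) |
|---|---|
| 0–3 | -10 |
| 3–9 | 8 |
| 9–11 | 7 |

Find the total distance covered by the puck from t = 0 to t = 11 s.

Distance (not displacement) is the total path length: add the absolute areas under v-t.
0–3 s: |-10| × 3 = 30 m
3–9 s: |8| × 6 = 48 m
9–11 s: |7| × 2 = 14 m
Total distance = 92 m

92 m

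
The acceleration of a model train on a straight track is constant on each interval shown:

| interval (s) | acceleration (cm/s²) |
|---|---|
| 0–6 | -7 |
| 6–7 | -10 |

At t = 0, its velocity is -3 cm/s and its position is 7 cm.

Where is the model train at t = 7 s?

-187 cm

On each constant-a segment, Δv = aΔt and Δx = v₀Δt + ½aΔt²; chain segment to segment.
0–6 s: v starts -3 cm/s; Δx = -3·6 + ½·-7·6² = -144 cm; v ends -45 cm/s.
6–7 s: v starts -45 cm/s; Δx = -45·1 + ½·-10·1² = -50 cm; v ends -55 cm/s.
x(7) = 7 + Σ Δx = -187 cm.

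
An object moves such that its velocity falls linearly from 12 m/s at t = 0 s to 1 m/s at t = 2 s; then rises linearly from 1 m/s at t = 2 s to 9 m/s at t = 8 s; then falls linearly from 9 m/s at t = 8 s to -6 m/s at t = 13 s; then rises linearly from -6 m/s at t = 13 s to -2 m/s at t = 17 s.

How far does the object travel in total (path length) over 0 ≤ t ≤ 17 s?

Distance (not displacement) is the total path length: add the absolute areas under v-t.
0–2 s: |½(12 + 1)(2)| = 13 m
2–8 s: |½(1 + 9)(6)| = 30 m
8–13 s: v = 0 at t = 11 s; triangle areas 13.5 + 6 = 19.5 m
13–17 s: |½(-6 + -2)(4)| = 16 m
Total distance = 78.5 m

78.5 m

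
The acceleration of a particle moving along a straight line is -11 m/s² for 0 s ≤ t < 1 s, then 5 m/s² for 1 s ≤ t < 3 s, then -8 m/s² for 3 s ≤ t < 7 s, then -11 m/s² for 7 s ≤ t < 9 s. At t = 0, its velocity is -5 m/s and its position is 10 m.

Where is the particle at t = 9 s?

On each constant-a segment, Δv = aΔt and Δx = v₀Δt + ½aΔt²; chain segment to segment.
0–1 s: v starts -5 m/s; Δx = -5·1 + ½·-11·1² = -10.5 m; v ends -16 m/s.
1–3 s: v starts -16 m/s; Δx = -16·2 + ½·5·2² = -22 m; v ends -6 m/s.
3–7 s: v starts -6 m/s; Δx = -6·4 + ½·-8·4² = -88 m; v ends -38 m/s.
7–9 s: v starts -38 m/s; Δx = -38·2 + ½·-11·2² = -98 m; v ends -60 m/s.
x(9) = 10 + Σ Δx = -208.5 m.

-208.5 m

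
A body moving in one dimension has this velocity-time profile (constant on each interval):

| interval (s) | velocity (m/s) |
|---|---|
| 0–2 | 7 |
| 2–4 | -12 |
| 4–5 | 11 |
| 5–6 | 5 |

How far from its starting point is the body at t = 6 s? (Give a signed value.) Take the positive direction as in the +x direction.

Displacement is the signed area under the v-t curve.
0–2 s: 7 × 2 = 14 m
2–4 s: -12 × 2 = -24 m
4–5 s: 11 × 1 = 11 m
5–6 s: 5 × 1 = 5 m
Net displacement = 6 m

6 m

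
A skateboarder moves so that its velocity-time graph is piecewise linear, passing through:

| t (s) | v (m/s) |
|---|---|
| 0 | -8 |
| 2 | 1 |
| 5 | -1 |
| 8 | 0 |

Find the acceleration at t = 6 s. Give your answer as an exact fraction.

Acceleration is the slope of the v-t graph on 5–8 s: (0 − -1)/(8 − 5) = 1/3 m/s².

1/3 m/s²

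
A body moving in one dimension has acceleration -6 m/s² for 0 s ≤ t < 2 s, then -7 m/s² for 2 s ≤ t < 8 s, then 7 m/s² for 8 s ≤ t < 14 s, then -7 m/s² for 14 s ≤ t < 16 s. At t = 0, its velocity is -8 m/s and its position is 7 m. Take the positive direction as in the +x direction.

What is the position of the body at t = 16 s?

-567 m

On each constant-a segment, Δv = aΔt and Δx = v₀Δt + ½aΔt²; chain segment to segment.
0–2 s: v starts -8 m/s; Δx = -8·2 + ½·-6·2² = -28 m; v ends -20 m/s.
2–8 s: v starts -20 m/s; Δx = -20·6 + ½·-7·6² = -246 m; v ends -62 m/s.
8–14 s: v starts -62 m/s; Δx = -62·6 + ½·7·6² = -246 m; v ends -20 m/s.
14–16 s: v starts -20 m/s; Δx = -20·2 + ½·-7·2² = -54 m; v ends -34 m/s.
x(16) = 7 + Σ Δx = -567 m.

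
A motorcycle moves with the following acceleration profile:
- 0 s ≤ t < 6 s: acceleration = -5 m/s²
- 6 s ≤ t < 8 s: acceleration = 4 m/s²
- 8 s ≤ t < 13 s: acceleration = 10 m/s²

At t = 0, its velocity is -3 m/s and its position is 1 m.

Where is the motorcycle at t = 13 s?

On each constant-a segment, Δv = aΔt and Δx = v₀Δt + ½aΔt²; chain segment to segment.
0–6 s: v starts -3 m/s; Δx = -3·6 + ½·-5·6² = -108 m; v ends -33 m/s.
6–8 s: v starts -33 m/s; Δx = -33·2 + ½·4·2² = -58 m; v ends -25 m/s.
8–13 s: v starts -25 m/s; Δx = -25·5 + ½·10·5² = 0 m; v ends 25 m/s.
x(13) = 1 + Σ Δx = -165 m.

-165 m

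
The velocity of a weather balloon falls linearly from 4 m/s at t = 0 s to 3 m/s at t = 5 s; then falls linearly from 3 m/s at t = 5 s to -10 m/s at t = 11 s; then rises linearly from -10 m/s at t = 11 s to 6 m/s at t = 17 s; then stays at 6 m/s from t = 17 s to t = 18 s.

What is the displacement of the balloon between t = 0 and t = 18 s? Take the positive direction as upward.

-9.5 m

Net displacement equals the area under the velocity-time graph (areas below the axis count negative).
0–5 s: ½(4 + 3)(5) = 17.5 m
5–11 s: ½(3 + -10)(6) = -21 m
11–17 s: ½(-10 + 6)(6) = -12 m
17–18 s: 6 × 1 = 6 m
Net displacement = -9.5 m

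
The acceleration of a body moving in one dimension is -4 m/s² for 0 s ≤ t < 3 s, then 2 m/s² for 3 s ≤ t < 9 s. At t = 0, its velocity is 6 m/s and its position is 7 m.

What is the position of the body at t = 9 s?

On each constant-a segment, Δv = aΔt and Δx = v₀Δt + ½aΔt²; chain segment to segment.
0–3 s: v starts 6 m/s; Δx = 6·3 + ½·-4·3² = 0 m; v ends -6 m/s.
3–9 s: v starts -6 m/s; Δx = -6·6 + ½·2·6² = 0 m; v ends 6 m/s.
x(9) = 7 + Σ Δx = 7 m.

7 m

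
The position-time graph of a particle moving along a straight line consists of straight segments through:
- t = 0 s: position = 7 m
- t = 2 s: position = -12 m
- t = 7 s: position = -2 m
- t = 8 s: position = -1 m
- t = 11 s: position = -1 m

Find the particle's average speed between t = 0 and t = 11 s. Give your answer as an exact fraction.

30/11 m/s

Average speed = (total path length)/(elapsed time); on a piecewise-linear x-t graph the path length is Σ|Δx|.
0–2 s: |Δx| = |-12 − 7| = 19 m
2–7 s: |Δx| = |-2 − -12| = 10 m
7–8 s: |Δx| = |-1 − -2| = 1 m
8–11 s: |Δx| = |-1 − -1| = 0 m
Total path = 30 m; average speed = 30/11 = 30/11 m/s.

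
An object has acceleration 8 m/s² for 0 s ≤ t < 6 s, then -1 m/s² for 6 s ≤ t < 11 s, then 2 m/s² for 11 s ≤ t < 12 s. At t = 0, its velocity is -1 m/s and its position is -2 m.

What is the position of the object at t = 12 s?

401.5 m

On each constant-a segment, Δv = aΔt and Δx = v₀Δt + ½aΔt²; chain segment to segment.
0–6 s: v starts -1 m/s; Δx = -1·6 + ½·8·6² = 138 m; v ends 47 m/s.
6–11 s: v starts 47 m/s; Δx = 47·5 + ½·-1·5² = 222.5 m; v ends 42 m/s.
11–12 s: v starts 42 m/s; Δx = 42·1 + ½·2·1² = 43 m; v ends 44 m/s.
x(12) = -2 + Σ Δx = 401.5 m.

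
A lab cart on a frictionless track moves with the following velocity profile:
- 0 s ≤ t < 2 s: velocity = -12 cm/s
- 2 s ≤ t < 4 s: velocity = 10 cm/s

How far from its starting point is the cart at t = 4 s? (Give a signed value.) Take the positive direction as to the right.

Net displacement equals the area under the velocity-time graph (areas below the axis count negative).
0–2 s: -12 × 2 = -24 cm
2–4 s: 10 × 2 = 20 cm
Net displacement = -4 cm

-4 cm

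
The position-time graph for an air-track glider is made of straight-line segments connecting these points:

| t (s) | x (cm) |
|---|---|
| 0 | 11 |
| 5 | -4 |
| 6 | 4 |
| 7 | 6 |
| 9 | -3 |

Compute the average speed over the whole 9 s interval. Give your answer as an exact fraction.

34/9 cm/s

Average speed = (total path length)/(elapsed time); on a piecewise-linear x-t graph the path length is Σ|Δx|.
0–5 s: |Δx| = |-4 − 11| = 15 cm
5–6 s: |Δx| = |4 − -4| = 8 cm
6–7 s: |Δx| = |6 − 4| = 2 cm
7–9 s: |Δx| = |-3 − 6| = 9 cm
Total path = 34 cm; average speed = 34/9 = 34/9 cm/s.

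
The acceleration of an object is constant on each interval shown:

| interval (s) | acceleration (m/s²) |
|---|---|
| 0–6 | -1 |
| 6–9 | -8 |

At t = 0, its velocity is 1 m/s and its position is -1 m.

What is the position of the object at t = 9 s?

-64 m

On each constant-a segment, Δv = aΔt and Δx = v₀Δt + ½aΔt²; chain segment to segment.
0–6 s: v starts 1 m/s; Δx = 1·6 + ½·-1·6² = -12 m; v ends -5 m/s.
6–9 s: v starts -5 m/s; Δx = -5·3 + ½·-8·3² = -51 m; v ends -29 m/s.
x(9) = -1 + Σ Δx = -64 m.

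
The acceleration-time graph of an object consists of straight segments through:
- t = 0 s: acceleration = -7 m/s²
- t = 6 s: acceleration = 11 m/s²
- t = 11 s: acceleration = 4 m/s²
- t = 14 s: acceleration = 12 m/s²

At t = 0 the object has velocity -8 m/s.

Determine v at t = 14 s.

65.5 m/s

Δv equals the area under the a-t graph; then v = v₀ + Δv.
0–6 s: ½(-7 + 11)(6) = 12 m/s
6–11 s: ½(11 + 4)(5) = 37.5 m/s
11–14 s: ½(4 + 12)(3) = 24 m/s
Δv = 73.5 m/s, so v(14) = -8 + (73.5) = 65.5 m/s.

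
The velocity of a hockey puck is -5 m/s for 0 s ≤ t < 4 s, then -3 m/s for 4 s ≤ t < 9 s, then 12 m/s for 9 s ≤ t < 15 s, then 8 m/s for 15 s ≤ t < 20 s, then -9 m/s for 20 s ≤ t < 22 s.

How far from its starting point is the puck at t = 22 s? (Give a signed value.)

Displacement is the signed area under the v-t curve.
0–4 s: -5 × 4 = -20 m
4–9 s: -3 × 5 = -15 m
9–15 s: 12 × 6 = 72 m
15–20 s: 8 × 5 = 40 m
20–22 s: -9 × 2 = -18 m
Net displacement = 59 m

59 m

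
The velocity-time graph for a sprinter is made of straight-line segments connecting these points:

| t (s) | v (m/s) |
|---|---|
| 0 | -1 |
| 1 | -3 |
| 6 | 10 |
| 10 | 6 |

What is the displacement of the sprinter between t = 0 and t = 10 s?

47.5 m

Displacement is the signed area under the v-t curve.
0–1 s: ½(-1 + -3)(1) = -2 m
1–6 s: ½(-3 + 10)(5) = 17.5 m
6–10 s: ½(10 + 6)(4) = 32 m
Net displacement = 47.5 m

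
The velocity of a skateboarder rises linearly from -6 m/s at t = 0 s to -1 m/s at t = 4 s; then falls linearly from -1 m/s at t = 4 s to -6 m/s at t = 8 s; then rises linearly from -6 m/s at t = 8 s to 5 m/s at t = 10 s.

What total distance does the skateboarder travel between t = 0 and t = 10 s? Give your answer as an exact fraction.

369/11 m

Total distance travelled is ∫|v| dt — sum the magnitudes of each area piece.
0–4 s: |½(-6 + -1)(4)| = 14 m
4–8 s: |½(-1 + -6)(4)| = 14 m
8–10 s: v = 0 at t = 100/11 s; triangle areas 36/11 + 25/11 = 61/11 m
Total distance = 369/11 m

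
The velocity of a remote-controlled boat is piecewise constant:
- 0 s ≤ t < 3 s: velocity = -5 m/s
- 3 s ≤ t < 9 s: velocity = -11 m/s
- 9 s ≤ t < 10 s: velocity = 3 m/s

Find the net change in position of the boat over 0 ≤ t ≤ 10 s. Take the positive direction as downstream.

Displacement is the signed area under the v-t curve.
0–3 s: -5 × 3 = -15 m
3–9 s: -11 × 6 = -66 m
9–10 s: 3 × 1 = 3 m
Net displacement = -78 m

-78 m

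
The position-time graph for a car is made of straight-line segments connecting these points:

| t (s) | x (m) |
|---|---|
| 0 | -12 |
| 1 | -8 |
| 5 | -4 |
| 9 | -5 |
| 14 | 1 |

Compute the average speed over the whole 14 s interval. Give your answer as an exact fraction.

15/14 m/s

Average speed = (total path length)/(elapsed time); on a piecewise-linear x-t graph the path length is Σ|Δx|.
0–1 s: |Δx| = |-8 − -12| = 4 m
1–5 s: |Δx| = |-4 − -8| = 4 m
5–9 s: |Δx| = |-5 − -4| = 1 m
9–14 s: |Δx| = |1 − -5| = 6 m
Total path = 15 m; average speed = 15/14 = 15/14 m/s.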